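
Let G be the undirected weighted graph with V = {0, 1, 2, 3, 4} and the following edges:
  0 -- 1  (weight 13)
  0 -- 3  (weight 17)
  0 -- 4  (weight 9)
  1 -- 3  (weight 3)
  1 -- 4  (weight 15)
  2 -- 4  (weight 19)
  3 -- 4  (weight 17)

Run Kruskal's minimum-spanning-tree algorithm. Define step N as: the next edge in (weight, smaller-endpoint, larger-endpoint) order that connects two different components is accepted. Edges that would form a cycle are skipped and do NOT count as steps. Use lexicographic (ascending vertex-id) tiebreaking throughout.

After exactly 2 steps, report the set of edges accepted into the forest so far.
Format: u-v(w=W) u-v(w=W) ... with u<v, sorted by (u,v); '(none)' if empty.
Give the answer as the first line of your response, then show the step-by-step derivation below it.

0-4(w=9) 1-3(w=3)

step 1: add edge 1-3 (w=3); MST = {1-3(w=3)}
step 2: add edge 0-4 (w=9); MST = {0-4(w=9) 1-3(w=3)}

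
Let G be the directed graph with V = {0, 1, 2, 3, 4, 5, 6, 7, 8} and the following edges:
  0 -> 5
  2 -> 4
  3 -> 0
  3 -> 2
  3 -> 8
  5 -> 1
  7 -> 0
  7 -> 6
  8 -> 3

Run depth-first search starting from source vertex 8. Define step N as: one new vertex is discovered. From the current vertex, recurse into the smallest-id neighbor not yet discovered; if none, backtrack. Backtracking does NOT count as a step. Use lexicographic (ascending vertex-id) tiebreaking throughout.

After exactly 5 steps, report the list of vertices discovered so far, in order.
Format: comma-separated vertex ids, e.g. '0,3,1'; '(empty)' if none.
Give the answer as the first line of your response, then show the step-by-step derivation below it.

8,3,0,5,1

step 1: discover 8; path=8; order=8
step 2: discover 3; path=8>3; order=8,3
step 3: discover 0; path=8>3>0; order=8,3,0
step 4: discover 5; path=8>3>0>5; order=8,3,0,5
step 5: discover 1; path=8>3>0>5>1; order=8,3,0,5,1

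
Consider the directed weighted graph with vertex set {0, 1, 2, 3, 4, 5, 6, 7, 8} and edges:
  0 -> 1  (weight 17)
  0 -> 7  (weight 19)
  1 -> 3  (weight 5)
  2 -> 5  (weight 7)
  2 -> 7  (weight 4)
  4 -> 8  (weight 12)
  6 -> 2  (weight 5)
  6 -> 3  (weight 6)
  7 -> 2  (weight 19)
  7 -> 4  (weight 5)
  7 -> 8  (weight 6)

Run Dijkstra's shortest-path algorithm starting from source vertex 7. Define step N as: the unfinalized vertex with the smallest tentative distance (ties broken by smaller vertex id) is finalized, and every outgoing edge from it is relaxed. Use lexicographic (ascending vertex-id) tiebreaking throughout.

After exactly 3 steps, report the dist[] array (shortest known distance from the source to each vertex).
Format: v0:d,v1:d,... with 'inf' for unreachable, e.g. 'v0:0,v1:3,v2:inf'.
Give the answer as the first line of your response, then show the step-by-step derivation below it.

v0:inf,v1:inf,v2:19,v3:inf,v4:5,v5:inf,v6:inf,v7:0,v8:6

step 1: dist = v0:inf,v1:inf,v2:19,v3:inf,v4:5,v5:inf,v6:inf,v7:0,v8:6
step 2: dist = v0:inf,v1:inf,v2:19,v3:inf,v4:5,v5:inf,v6:inf,v7:0,v8:6
step 3: dist = v0:inf,v1:inf,v2:19,v3:inf,v4:5,v5:inf,v6:inf,v7:0,v8:6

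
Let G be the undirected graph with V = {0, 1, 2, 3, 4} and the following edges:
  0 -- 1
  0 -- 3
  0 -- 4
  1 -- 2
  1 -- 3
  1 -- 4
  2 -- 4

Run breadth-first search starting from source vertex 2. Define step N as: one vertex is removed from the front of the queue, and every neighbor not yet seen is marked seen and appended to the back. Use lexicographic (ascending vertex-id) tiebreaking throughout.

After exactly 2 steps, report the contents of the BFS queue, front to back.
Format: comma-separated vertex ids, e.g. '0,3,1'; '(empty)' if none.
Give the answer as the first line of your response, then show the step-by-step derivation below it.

4,0,3

step 1: dequeue 2; queue=[1,4]; order=2
step 2: dequeue 1; queue=[4,0,3]; order=2,1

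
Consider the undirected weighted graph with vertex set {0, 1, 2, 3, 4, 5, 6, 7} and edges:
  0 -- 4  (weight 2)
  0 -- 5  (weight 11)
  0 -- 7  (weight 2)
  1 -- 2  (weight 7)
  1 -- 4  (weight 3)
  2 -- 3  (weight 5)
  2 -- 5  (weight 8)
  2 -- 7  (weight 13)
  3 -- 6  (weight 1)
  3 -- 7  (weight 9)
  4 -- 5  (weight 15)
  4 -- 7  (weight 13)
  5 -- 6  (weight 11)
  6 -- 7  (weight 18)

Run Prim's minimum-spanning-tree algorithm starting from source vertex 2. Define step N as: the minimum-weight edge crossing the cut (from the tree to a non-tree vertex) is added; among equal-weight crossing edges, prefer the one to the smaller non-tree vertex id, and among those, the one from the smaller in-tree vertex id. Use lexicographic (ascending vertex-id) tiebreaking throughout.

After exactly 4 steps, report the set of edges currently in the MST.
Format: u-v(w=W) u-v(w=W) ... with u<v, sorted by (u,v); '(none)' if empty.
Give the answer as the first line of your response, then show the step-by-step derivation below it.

1-2(w=7) 1-4(w=3) 2-3(w=5) 3-6(w=1)

step 1: add edge 2-3 (w=5); MST = {2-3(w=5)}
step 2: add edge 3-6 (w=1); MST = {2-3(w=5) 3-6(w=1)}
step 3: add edge 1-2 (w=7); MST = {1-2(w=7) 2-3(w=5) 3-6(w=1)}
step 4: add edge 1-4 (w=3); MST = {1-2(w=7) 1-4(w=3) 2-3(w=5) 3-6(w=1)}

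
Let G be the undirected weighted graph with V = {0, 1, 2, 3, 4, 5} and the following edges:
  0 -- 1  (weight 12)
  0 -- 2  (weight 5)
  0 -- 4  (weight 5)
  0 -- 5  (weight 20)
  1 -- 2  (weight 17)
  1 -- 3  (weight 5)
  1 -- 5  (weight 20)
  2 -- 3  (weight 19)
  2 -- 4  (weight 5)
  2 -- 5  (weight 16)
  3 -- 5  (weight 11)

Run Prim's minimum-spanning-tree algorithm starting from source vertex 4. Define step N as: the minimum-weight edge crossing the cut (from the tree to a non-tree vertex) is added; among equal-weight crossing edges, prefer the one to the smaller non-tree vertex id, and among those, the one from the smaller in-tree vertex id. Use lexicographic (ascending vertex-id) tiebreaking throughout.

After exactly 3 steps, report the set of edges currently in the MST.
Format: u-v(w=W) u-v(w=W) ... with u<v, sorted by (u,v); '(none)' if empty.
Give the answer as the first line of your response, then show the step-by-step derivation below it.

0-1(w=12) 0-2(w=5) 0-4(w=5)

step 1: add edge 0-4 (w=5); MST = {0-4(w=5)}
step 2: add edge 0-2 (w=5); MST = {0-2(w=5) 0-4(w=5)}
step 3: add edge 0-1 (w=12); MST = {0-1(w=12) 0-2(w=5) 0-4(w=5)}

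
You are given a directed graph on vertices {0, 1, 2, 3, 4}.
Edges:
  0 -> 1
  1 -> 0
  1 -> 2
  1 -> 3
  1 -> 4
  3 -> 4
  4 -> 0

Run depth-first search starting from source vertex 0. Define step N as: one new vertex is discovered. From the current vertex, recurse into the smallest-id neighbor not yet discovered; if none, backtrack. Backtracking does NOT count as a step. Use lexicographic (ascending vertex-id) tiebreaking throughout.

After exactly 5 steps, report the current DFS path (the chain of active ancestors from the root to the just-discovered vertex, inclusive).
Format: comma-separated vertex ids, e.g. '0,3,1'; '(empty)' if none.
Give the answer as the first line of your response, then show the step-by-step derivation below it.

0,1,3,4

step 1: discover 0; path=0; order=0
step 2: discover 1; path=0>1; order=0,1
step 3: discover 2; path=0>1>2; order=0,1,2
step 4: discover 3; path=0>1>3; order=0,1,2,3
step 5: discover 4; path=0>1>3>4; order=0,1,2,3,4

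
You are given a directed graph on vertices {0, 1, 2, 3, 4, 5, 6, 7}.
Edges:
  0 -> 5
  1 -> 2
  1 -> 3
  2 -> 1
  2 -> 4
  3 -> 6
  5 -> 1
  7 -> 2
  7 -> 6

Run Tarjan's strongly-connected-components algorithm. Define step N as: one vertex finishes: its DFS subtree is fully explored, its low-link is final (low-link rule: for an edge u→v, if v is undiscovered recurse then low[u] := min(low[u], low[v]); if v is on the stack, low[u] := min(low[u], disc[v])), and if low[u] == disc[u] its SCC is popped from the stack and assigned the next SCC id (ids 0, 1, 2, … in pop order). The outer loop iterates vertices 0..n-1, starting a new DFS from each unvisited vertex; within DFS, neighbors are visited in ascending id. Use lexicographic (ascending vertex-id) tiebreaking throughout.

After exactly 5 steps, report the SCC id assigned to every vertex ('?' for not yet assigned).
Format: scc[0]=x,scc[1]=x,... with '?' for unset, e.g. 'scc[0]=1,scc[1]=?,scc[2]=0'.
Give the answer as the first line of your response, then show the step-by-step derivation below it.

scc[0]=?,scc[1]=3,scc[2]=3,scc[3]=2,scc[4]=0,scc[5]=?,scc[6]=1,scc[7]=?

step 1: low=(low[0]=0,low[1]=2,low[2]=2,low[3]=?,low[4]=4,low[5]=1,low[6]=?,low[7]=?); scc=(scc[0]=?,scc[1]=?,scc[2]=?,scc[3]=?,scc[4]=0,scc[5]=?,scc[6]=?,scc[7]=?)
step 2: low=(low[0]=0,low[1]=2,low[2]=2,low[3]=?,low[4]=4,low[5]=1,low[6]=?,low[7]=?); scc=(scc[0]=?,scc[1]=?,scc[2]=?,scc[3]=?,scc[4]=0,scc[5]=?,scc[6]=?,scc[7]=?)
step 3: low=(low[0]=0,low[1]=2,low[2]=2,low[3]=5,low[4]=4,low[5]=1,low[6]=6,low[7]=?); scc=(scc[0]=?,scc[1]=?,scc[2]=?,scc[3]=?,scc[4]=0,scc[5]=?,scc[6]=1,scc[7]=?)
step 4: low=(low[0]=0,low[1]=2,low[2]=2,low[3]=5,low[4]=4,low[5]=1,low[6]=6,low[7]=?); scc=(scc[0]=?,scc[1]=?,scc[2]=?,scc[3]=2,scc[4]=0,scc[5]=?,scc[6]=1,scc[7]=?)
step 5: low=(low[0]=0,low[1]=2,low[2]=2,low[3]=5,low[4]=4,low[5]=1,low[6]=6,low[7]=?); scc=(scc[0]=?,scc[1]=3,scc[2]=3,scc[3]=2,scc[4]=0,scc[5]=?,scc[6]=1,scc[7]=?)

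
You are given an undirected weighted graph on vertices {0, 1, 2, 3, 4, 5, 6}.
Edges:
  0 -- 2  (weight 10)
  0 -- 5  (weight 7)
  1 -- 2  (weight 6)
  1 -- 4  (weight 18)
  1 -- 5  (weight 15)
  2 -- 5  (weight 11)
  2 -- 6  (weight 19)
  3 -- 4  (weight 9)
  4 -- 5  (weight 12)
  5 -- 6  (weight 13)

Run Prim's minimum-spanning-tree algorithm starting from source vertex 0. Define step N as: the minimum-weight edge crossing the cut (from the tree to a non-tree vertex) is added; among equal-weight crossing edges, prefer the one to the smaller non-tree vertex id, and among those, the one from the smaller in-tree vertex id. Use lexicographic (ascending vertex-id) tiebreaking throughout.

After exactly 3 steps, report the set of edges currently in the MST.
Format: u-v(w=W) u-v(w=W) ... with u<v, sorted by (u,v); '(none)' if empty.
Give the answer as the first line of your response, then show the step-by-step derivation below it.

0-2(w=10) 0-5(w=7) 1-2(w=6)

step 1: add edge 0-5 (w=7); MST = {0-5(w=7)}
step 2: add edge 0-2 (w=10); MST = {0-2(w=10) 0-5(w=7)}
step 3: add edge 1-2 (w=6); MST = {0-2(w=10) 0-5(w=7) 1-2(w=6)}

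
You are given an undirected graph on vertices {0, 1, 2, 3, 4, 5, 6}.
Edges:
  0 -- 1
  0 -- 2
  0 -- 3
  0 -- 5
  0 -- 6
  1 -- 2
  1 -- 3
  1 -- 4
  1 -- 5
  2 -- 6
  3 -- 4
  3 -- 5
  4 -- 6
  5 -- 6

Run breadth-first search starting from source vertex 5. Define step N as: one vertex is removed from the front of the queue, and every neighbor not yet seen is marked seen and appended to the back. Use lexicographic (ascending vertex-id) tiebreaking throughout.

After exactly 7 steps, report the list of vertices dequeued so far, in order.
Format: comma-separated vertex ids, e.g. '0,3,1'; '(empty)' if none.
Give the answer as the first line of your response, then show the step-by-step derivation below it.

5,0,1,3,6,2,4

step 1: dequeue 5; queue=[0,1,3,6]; order=5
step 2: dequeue 0; queue=[1,3,6,2]; order=5,0
step 3: dequeue 1; queue=[3,6,2,4]; order=5,0,1
step 4: dequeue 3; queue=[6,2,4]; order=5,0,1,3
step 5: dequeue 6; queue=[2,4]; order=5,0,1,3,6
step 6: dequeue 2; queue=[4]; order=5,0,1,3,6,2
step 7: dequeue 4; queue=[(empty)]; order=5,0,1,3,6,2,4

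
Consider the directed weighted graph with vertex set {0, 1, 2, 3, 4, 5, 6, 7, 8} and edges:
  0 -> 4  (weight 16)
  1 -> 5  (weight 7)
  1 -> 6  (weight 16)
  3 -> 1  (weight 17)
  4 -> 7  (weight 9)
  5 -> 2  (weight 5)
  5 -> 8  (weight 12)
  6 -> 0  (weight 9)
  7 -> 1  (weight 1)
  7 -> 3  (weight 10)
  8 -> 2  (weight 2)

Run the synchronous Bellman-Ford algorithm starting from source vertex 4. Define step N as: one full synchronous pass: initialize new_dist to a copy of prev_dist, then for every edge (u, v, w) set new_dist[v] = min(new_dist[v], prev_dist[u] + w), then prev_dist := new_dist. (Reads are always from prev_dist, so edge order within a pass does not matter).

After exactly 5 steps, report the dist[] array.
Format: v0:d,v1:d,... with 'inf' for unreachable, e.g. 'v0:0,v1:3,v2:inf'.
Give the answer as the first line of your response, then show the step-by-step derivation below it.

v0:35,v1:10,v2:22,v3:19,v4:0,v5:17,v6:26,v7:9,v8:29

step 1: dist = v0:inf,v1:inf,v2:inf,v3:inf,v4:0,v5:inf,v6:inf,v7:9,v8:inf
step 2: dist = v0:inf,v1:10,v2:inf,v3:19,v4:0,v5:inf,v6:inf,v7:9,v8:inf
step 3: dist = v0:inf,v1:10,v2:inf,v3:19,v4:0,v5:17,v6:26,v7:9,v8:inf
step 4: dist = v0:35,v1:10,v2:22,v3:19,v4:0,v5:17,v6:26,v7:9,v8:29
step 5: dist = v0:35,v1:10,v2:22,v3:19,v4:0,v5:17,v6:26,v7:9,v8:29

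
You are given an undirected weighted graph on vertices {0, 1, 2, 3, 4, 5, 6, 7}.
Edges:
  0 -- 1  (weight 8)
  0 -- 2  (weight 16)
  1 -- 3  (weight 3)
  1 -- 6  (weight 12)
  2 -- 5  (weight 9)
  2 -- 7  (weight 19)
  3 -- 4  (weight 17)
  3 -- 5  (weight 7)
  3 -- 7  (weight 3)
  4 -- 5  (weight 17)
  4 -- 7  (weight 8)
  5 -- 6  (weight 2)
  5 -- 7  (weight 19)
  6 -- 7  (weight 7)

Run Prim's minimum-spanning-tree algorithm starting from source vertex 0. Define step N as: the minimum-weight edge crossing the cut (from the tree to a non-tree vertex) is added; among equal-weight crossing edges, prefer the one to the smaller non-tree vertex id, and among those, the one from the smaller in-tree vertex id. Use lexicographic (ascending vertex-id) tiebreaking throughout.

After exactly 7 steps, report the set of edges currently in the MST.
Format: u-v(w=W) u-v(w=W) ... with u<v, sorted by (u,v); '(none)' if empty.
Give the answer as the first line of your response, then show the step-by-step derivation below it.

0-1(w=8) 1-3(w=3) 2-5(w=9) 3-5(w=7) 3-7(w=3) 4-7(w=8) 5-6(w=2)

step 1: add edge 0-1 (w=8); MST = {0-1(w=8)}
step 2: add edge 1-3 (w=3); MST = {0-1(w=8) 1-3(w=3)}
step 3: add edge 3-7 (w=3); MST = {0-1(w=8) 1-3(w=3) 3-7(w=3)}
step 4: add edge 3-5 (w=7); MST = {0-1(w=8) 1-3(w=3) 3-5(w=7) 3-7(w=3)}
step 5: add edge 5-6 (w=2); MST = {0-1(w=8) 1-3(w=3) 3-5(w=7) 3-7(w=3) 5-6(w=2)}
step 6: add edge 4-7 (w=8); MST = {0-1(w=8) 1-3(w=3) 3-5(w=7) 3-7(w=3) 4-7(w=8) 5-6(w=2)}
step 7: add edge 2-5 (w=9); MST = {0-1(w=8) 1-3(w=3) 2-5(w=9) 3-5(w=7) 3-7(w=3) 4-7(w=8) 5-6(w=2)}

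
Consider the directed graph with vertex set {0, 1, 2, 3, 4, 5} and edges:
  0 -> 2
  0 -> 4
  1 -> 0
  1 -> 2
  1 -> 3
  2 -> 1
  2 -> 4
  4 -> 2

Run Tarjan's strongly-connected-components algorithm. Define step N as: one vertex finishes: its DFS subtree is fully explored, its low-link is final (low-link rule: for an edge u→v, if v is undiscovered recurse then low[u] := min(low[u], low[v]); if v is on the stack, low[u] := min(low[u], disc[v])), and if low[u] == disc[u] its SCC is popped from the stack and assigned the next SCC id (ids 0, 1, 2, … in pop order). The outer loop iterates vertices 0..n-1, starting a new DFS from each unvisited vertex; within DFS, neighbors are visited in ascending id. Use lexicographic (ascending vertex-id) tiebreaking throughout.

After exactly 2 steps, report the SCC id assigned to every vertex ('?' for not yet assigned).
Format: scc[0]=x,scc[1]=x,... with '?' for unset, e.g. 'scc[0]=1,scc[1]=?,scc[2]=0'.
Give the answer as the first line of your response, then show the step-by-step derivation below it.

scc[0]=?,scc[1]=?,scc[2]=?,scc[3]=0,scc[4]=?,scc[5]=?

step 1: low=(low[0]=0,low[1]=0,low[2]=1,low[3]=3,low[4]=?,low[5]=?); scc=(scc[0]=?,scc[1]=?,scc[2]=?,scc[3]=0,scc[4]=?,scc[5]=?)
step 2: low=(low[0]=0,low[1]=0,low[2]=1,low[3]=3,low[4]=?,low[5]=?); scc=(scc[0]=?,scc[1]=?,scc[2]=?,scc[3]=0,scc[4]=?,scc[5]=?)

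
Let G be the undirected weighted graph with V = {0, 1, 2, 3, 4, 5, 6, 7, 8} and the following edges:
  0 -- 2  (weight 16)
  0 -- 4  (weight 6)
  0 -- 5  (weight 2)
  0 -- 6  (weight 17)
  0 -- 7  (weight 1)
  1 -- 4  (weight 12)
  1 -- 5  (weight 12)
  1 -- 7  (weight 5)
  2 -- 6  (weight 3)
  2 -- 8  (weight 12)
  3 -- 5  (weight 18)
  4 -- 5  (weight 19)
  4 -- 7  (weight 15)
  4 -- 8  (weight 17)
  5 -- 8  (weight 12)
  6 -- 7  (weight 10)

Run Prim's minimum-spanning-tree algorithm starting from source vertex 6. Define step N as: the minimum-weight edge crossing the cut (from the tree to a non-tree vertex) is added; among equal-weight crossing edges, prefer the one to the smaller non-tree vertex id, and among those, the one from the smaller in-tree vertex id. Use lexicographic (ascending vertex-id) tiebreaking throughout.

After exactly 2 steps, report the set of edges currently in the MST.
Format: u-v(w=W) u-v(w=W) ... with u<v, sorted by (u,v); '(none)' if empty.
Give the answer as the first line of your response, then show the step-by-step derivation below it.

2-6(w=3) 6-7(w=10)

step 1: add edge 2-6 (w=3); MST = {2-6(w=3)}
step 2: add edge 6-7 (w=10); MST = {2-6(w=3) 6-7(w=10)}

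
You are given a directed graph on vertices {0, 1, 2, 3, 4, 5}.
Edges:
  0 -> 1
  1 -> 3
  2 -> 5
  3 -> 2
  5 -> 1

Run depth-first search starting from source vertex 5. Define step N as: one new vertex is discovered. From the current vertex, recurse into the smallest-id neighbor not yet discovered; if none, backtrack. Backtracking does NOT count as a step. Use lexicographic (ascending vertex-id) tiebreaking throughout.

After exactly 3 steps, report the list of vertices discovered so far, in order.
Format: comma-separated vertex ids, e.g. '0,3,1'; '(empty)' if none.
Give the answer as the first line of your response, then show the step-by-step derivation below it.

5,1,3

step 1: discover 5; path=5; order=5
step 2: discover 1; path=5>1; order=5,1
step 3: discover 3; path=5>1>3; order=5,1,3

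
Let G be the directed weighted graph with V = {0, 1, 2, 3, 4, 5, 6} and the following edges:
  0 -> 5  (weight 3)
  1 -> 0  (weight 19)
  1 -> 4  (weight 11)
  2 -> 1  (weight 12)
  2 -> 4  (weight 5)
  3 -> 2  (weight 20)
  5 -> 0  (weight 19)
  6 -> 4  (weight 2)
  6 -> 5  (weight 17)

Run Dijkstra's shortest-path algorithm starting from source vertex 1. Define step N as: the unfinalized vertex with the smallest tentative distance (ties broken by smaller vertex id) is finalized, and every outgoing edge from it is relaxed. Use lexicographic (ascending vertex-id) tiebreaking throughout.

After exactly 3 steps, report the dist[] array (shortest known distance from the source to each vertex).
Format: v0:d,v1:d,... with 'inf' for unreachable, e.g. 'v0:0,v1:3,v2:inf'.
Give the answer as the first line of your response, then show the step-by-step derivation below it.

v0:19,v1:0,v2:inf,v3:inf,v4:11,v5:22,v6:inf

step 1: dist = v0:19,v1:0,v2:inf,v3:inf,v4:11,v5:inf,v6:inf
step 2: dist = v0:19,v1:0,v2:inf,v3:inf,v4:11,v5:inf,v6:inf
step 3: dist = v0:19,v1:0,v2:inf,v3:inf,v4:11,v5:22,v6:inf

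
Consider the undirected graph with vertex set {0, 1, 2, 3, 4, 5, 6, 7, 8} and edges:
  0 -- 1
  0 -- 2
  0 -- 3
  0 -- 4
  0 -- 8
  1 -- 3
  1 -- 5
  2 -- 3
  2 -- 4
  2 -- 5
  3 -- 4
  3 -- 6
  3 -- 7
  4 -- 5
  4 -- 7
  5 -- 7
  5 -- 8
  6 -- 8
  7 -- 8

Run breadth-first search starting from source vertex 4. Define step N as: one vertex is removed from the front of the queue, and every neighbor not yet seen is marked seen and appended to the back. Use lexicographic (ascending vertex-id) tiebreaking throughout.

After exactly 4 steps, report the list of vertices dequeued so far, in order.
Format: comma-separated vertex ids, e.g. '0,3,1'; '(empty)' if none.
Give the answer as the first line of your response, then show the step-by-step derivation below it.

4,0,2,3

step 1: dequeue 4; queue=[0,2,3,5,7]; order=4
step 2: dequeue 0; queue=[2,3,5,7,1,8]; order=4,0
step 3: dequeue 2; queue=[3,5,7,1,8]; order=4,0,2
step 4: dequeue 3; queue=[5,7,1,8,6]; order=4,0,2,3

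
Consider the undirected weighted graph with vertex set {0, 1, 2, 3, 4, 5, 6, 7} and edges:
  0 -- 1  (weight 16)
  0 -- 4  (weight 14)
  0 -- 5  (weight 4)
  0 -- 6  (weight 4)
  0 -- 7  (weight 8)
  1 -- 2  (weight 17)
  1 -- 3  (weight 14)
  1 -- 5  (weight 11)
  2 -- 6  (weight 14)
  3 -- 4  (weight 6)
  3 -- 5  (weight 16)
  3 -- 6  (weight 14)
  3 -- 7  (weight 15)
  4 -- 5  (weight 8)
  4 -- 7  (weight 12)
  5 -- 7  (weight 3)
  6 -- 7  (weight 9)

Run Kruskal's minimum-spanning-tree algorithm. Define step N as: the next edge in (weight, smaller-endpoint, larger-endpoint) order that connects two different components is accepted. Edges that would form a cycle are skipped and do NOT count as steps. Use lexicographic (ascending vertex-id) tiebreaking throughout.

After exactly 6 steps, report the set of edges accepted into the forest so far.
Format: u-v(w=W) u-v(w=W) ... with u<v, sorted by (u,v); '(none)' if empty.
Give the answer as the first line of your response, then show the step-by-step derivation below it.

0-5(w=4) 0-6(w=4) 1-5(w=11) 3-4(w=6) 4-5(w=8) 5-7(w=3)

step 1: add edge 5-7 (w=3); MST = {5-7(w=3)}
step 2: add edge 0-5 (w=4); MST = {0-5(w=4) 5-7(w=3)}
step 3: add edge 0-6 (w=4); MST = {0-5(w=4) 0-6(w=4) 5-7(w=3)}
step 4: add edge 3-4 (w=6); MST = {0-5(w=4) 0-6(w=4) 3-4(w=6) 5-7(w=3)}
step 5: add edge 4-5 (w=8); MST = {0-5(w=4) 0-6(w=4) 3-4(w=6) 4-5(w=8) 5-7(w=3)}
step 6: add edge 1-5 (w=11); MST = {0-5(w=4) 0-6(w=4) 1-5(w=11) 3-4(w=6) 4-5(w=8) 5-7(w=3)}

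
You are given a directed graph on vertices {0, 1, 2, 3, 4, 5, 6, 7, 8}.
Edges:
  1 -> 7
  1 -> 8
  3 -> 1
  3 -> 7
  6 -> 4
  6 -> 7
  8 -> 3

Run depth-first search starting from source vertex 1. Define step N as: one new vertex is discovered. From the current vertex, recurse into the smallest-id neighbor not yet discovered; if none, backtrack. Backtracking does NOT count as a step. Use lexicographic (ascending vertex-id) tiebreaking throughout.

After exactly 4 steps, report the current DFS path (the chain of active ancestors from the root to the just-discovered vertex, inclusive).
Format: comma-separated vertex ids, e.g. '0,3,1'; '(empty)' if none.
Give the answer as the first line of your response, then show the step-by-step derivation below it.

1,8,3

step 1: discover 1; path=1; order=1
step 2: discover 7; path=1>7; order=1,7
step 3: discover 8; path=1>8; order=1,7,8
step 4: discover 3; path=1>8>3; order=1,7,8,3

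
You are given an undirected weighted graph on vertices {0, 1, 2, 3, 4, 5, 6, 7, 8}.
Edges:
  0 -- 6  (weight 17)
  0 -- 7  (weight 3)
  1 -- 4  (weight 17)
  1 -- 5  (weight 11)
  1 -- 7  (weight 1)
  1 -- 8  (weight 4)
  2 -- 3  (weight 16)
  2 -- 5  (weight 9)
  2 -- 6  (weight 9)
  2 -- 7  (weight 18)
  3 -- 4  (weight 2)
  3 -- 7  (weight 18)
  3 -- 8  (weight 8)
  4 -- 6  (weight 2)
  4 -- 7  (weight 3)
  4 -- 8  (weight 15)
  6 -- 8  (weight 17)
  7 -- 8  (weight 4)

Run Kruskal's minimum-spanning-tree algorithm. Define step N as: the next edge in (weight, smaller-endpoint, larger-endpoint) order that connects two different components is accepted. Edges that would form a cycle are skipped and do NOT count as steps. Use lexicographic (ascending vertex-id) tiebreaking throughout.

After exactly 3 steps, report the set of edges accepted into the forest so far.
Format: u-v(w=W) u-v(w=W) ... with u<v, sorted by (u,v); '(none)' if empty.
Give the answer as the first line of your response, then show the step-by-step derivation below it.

1-7(w=1) 3-4(w=2) 4-6(w=2)

step 1: add edge 1-7 (w=1); MST = {1-7(w=1)}
step 2: add edge 3-4 (w=2); MST = {1-7(w=1) 3-4(w=2)}
step 3: add edge 4-6 (w=2); MST = {1-7(w=1) 3-4(w=2) 4-6(w=2)}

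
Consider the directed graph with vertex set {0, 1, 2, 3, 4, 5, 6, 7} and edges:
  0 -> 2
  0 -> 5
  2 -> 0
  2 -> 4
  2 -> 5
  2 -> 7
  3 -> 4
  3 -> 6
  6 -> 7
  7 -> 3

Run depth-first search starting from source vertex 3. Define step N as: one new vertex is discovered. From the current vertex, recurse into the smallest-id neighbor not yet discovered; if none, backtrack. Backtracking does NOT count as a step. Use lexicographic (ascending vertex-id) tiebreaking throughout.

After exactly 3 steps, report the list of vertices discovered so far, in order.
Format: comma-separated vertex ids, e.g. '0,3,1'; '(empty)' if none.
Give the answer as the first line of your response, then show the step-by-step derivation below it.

3,4,6

step 1: discover 3; path=3; order=3
step 2: discover 4; path=3>4; order=3,4
step 3: discover 6; path=3>6; order=3,4,6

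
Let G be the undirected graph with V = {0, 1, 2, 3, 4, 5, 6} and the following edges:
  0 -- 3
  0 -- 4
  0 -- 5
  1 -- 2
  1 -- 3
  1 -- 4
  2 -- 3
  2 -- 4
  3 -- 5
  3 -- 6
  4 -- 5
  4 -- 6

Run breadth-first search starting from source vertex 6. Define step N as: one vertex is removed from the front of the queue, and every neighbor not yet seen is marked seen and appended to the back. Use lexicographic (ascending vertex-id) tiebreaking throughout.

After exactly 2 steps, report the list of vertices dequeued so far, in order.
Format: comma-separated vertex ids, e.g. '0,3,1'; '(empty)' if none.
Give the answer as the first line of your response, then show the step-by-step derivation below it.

6,3

step 1: dequeue 6; queue=[3,4]; order=6
step 2: dequeue 3; queue=[4,0,1,2,5]; order=6,3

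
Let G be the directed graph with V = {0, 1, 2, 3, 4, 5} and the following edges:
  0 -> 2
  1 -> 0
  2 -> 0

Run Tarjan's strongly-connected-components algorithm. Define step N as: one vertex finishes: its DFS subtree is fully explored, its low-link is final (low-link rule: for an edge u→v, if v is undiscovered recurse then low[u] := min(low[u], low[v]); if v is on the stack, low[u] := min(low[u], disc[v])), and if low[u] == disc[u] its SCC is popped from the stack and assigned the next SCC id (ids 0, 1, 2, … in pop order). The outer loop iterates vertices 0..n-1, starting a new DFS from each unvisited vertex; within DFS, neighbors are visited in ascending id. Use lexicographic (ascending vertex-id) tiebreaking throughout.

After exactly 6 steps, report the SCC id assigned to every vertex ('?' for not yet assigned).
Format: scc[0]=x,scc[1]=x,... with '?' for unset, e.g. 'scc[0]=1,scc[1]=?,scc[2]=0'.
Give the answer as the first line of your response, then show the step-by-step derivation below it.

scc[0]=0,scc[1]=1,scc[2]=0,scc[3]=2,scc[4]=3,scc[5]=4

step 1: low=(low[0]=0,low[1]=?,low[2]=0,low[3]=?,low[4]=?,low[5]=?); scc=(scc[0]=?,scc[1]=?,scc[2]=?,scc[3]=?,scc[4]=?,scc[5]=?)
step 2: low=(low[0]=0,low[1]=?,low[2]=0,low[3]=?,low[4]=?,low[5]=?); scc=(scc[0]=0,scc[1]=?,scc[2]=0,scc[3]=?,scc[4]=?,scc[5]=?)
step 3: low=(low[0]=0,low[1]=2,low[2]=0,low[3]=?,low[4]=?,low[5]=?); scc=(scc[0]=0,scc[1]=1,scc[2]=0,scc[3]=?,scc[4]=?,scc[5]=?)
step 4: low=(low[0]=0,low[1]=2,low[2]=0,low[3]=3,low[4]=?,low[5]=?); scc=(scc[0]=0,scc[1]=1,scc[2]=0,scc[3]=2,scc[4]=?,scc[5]=?)
step 5: low=(low[0]=0,low[1]=2,low[2]=0,low[3]=3,low[4]=4,low[5]=?); scc=(scc[0]=0,scc[1]=1,scc[2]=0,scc[3]=2,scc[4]=3,scc[5]=?)
step 6: low=(low[0]=0,low[1]=2,low[2]=0,low[3]=3,low[4]=4,low[5]=5); scc=(scc[0]=0,scc[1]=1,scc[2]=0,scc[3]=2,scc[4]=3,scc[5]=4)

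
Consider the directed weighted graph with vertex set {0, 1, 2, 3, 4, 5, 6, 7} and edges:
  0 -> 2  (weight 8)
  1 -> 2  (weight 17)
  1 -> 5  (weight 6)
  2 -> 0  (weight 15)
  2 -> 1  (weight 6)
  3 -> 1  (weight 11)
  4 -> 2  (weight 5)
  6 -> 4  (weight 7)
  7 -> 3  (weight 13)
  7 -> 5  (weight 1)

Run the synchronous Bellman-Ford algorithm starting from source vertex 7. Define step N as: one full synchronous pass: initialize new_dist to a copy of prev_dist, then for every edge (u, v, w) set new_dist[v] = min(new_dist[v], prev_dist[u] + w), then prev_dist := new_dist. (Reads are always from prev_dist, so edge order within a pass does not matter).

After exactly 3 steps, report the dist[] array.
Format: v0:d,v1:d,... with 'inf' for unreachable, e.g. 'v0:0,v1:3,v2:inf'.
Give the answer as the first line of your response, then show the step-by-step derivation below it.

v0:inf,v1:24,v2:41,v3:13,v4:inf,v5:1,v6:inf,v7:0

step 1: dist = v0:inf,v1:inf,v2:inf,v3:13,v4:inf,v5:1,v6:inf,v7:0
step 2: dist = v0:inf,v1:24,v2:inf,v3:13,v4:inf,v5:1,v6:inf,v7:0
step 3: dist = v0:inf,v1:24,v2:41,v3:13,v4:inf,v5:1,v6:inf,v7:0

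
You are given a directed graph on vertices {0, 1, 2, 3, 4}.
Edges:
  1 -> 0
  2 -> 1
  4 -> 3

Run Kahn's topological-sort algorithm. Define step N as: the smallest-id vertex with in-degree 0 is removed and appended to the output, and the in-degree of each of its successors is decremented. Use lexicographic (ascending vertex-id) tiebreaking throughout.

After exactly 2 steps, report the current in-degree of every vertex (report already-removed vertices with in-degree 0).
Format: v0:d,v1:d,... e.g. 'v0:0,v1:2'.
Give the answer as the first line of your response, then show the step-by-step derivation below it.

v0:0,v1:0,v2:0,v3:1,v4:0

step 1: output 2; order=[2]; indeg=(1,0,0,1,0)
step 2: output 1; order=[2,1]; indeg=(0,0,0,1,0)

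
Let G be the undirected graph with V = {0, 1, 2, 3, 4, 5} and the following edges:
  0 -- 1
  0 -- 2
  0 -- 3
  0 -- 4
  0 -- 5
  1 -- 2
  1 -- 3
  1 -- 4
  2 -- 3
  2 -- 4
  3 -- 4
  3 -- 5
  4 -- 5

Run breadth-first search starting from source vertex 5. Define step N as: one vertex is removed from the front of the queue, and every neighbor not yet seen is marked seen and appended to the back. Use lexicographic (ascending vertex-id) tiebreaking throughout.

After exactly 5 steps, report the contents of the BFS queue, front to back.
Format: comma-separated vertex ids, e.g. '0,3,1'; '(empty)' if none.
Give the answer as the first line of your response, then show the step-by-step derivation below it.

2

step 1: dequeue 5; queue=[0,3,4]; order=5
step 2: dequeue 0; queue=[3,4,1,2]; order=5,0
step 3: dequeue 3; queue=[4,1,2]; order=5,0,3
step 4: dequeue 4; queue=[1,2]; order=5,0,3,4
step 5: dequeue 1; queue=[2]; order=5,0,3,4,1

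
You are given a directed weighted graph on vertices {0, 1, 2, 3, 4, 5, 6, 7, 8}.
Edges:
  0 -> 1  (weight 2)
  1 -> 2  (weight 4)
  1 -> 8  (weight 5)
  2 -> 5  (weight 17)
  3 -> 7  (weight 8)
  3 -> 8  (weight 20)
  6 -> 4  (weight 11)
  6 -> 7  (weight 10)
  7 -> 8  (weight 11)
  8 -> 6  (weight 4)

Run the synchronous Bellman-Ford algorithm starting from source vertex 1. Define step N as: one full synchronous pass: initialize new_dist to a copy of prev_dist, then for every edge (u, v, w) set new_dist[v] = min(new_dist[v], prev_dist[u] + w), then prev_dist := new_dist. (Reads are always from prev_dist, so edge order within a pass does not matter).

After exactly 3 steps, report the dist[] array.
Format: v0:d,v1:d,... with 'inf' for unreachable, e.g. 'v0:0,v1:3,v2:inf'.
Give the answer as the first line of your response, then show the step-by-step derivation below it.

v0:inf,v1:0,v2:4,v3:inf,v4:20,v5:21,v6:9,v7:19,v8:5

step 1: dist = v0:inf,v1:0,v2:4,v3:inf,v4:inf,v5:inf,v6:inf,v7:inf,v8:5
step 2: dist = v0:inf,v1:0,v2:4,v3:inf,v4:inf,v5:21,v6:9,v7:inf,v8:5
step 3: dist = v0:inf,v1:0,v2:4,v3:inf,v4:20,v5:21,v6:9,v7:19,v8:5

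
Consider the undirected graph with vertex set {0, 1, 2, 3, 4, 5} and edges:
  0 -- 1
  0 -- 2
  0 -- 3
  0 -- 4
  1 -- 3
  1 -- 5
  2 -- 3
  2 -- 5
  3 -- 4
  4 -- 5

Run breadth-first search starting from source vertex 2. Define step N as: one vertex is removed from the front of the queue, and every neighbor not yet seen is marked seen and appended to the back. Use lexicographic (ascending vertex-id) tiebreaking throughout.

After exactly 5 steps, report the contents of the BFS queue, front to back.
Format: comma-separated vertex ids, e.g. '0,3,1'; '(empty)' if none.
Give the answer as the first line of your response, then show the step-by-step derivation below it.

4

step 1: dequeue 2; queue=[0,3,5]; order=2
step 2: dequeue 0; queue=[3,5,1,4]; order=2,0
step 3: dequeue 3; queue=[5,1,4]; order=2,0,3
step 4: dequeue 5; queue=[1,4]; order=2,0,3,5
step 5: dequeue 1; queue=[4]; order=2,0,3,5,1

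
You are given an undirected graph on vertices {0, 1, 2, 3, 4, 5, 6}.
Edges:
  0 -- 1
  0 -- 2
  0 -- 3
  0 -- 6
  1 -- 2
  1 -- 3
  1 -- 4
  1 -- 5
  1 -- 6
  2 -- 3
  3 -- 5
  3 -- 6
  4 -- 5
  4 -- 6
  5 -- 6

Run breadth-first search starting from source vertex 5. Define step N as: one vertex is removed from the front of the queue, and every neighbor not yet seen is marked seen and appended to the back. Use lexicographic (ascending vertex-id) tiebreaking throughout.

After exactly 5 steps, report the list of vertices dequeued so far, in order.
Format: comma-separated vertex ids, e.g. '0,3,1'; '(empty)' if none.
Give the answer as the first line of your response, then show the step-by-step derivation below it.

5,1,3,4,6

step 1: dequeue 5; queue=[1,3,4,6]; order=5
step 2: dequeue 1; queue=[3,4,6,0,2]; order=5,1
step 3: dequeue 3; queue=[4,6,0,2]; order=5,1,3
step 4: dequeue 4; queue=[6,0,2]; order=5,1,3,4
step 5: dequeue 6; queue=[0,2]; order=5,1,3,4,6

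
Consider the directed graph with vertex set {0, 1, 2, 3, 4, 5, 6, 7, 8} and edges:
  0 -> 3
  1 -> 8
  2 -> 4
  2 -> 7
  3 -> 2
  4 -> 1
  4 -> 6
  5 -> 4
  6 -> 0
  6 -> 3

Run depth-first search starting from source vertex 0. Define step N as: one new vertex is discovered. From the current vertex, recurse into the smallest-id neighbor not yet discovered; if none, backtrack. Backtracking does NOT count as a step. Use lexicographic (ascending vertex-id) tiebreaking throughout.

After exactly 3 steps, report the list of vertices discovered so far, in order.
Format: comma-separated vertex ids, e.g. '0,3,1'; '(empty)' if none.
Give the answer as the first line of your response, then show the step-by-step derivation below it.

0,3,2

step 1: discover 0; path=0; order=0
step 2: discover 3; path=0>3; order=0,3
step 3: discover 2; path=0>3>2; order=0,3,2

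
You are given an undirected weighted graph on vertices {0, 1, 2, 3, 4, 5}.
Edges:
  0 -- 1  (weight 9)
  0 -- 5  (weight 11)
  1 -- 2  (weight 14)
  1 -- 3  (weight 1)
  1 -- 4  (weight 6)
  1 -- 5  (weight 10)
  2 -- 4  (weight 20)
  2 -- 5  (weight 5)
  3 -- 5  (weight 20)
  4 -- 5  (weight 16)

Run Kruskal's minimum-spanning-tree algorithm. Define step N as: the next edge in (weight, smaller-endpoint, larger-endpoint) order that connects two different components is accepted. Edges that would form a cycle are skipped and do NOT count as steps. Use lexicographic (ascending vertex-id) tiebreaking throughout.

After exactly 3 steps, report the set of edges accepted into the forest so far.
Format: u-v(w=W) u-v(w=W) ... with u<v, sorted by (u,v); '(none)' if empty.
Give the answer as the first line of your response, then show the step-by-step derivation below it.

1-3(w=1) 1-4(w=6) 2-5(w=5)

step 1: add edge 1-3 (w=1); MST = {1-3(w=1)}
step 2: add edge 2-5 (w=5); MST = {1-3(w=1) 2-5(w=5)}
step 3: add edge 1-4 (w=6); MST = {1-3(w=1) 1-4(w=6) 2-5(w=5)}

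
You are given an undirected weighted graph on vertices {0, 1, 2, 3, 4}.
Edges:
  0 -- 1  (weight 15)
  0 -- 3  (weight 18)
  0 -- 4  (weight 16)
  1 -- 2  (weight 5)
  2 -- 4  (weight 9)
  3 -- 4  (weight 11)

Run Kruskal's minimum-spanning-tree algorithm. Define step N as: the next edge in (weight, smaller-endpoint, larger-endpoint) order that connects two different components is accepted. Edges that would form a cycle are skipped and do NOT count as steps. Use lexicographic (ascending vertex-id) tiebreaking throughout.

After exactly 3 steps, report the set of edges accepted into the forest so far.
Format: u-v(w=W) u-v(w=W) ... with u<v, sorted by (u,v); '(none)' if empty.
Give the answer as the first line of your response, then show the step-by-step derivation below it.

1-2(w=5) 2-4(w=9) 3-4(w=11)

step 1: add edge 1-2 (w=5); MST = {1-2(w=5)}
step 2: add edge 2-4 (w=9); MST = {1-2(w=5) 2-4(w=9)}
step 3: add edge 3-4 (w=11); MST = {1-2(w=5) 2-4(w=9) 3-4(w=11)}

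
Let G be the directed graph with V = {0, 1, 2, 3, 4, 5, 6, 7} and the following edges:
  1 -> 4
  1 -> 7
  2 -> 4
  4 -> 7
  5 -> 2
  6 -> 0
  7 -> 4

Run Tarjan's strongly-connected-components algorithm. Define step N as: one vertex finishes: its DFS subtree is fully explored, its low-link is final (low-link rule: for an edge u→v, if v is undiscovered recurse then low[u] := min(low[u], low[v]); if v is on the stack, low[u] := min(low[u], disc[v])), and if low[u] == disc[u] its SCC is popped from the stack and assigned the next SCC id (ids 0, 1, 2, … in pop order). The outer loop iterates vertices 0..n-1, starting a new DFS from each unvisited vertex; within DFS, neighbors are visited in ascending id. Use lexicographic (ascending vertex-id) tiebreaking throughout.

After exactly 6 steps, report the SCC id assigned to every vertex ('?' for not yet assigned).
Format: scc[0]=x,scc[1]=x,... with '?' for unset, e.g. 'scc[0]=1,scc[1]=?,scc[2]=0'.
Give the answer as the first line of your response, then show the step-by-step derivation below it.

scc[0]=0,scc[1]=2,scc[2]=3,scc[3]=4,scc[4]=1,scc[5]=?,scc[6]=?,scc[7]=1

step 1: low=(low[0]=0,low[1]=?,low[2]=?,low[3]=?,low[4]=?,low[5]=?,low[6]=?,low[7]=?); scc=(scc[0]=0,scc[1]=?,scc[2]=?,scc[3]=?,scc[4]=?,scc[5]=?,scc[6]=?,scc[7]=?)
step 2: low=(low[0]=0,low[1]=1,low[2]=?,low[3]=?,low[4]=2,low[5]=?,low[6]=?,low[7]=2); scc=(scc[0]=0,scc[1]=?,scc[2]=?,scc[3]=?,scc[4]=?,scc[5]=?,scc[6]=?,scc[7]=?)
step 3: low=(low[0]=0,low[1]=1,low[2]=?,low[3]=?,low[4]=2,low[5]=?,low[6]=?,low[7]=2); scc=(scc[0]=0,scc[1]=?,scc[2]=?,scc[3]=?,scc[4]=1,scc[5]=?,scc[6]=?,scc[7]=1)
step 4: low=(low[0]=0,low[1]=1,low[2]=?,low[3]=?,low[4]=2,low[5]=?,low[6]=?,low[7]=2); scc=(scc[0]=0,scc[1]=2,scc[2]=?,scc[3]=?,scc[4]=1,scc[5]=?,scc[6]=?,scc[7]=1)
step 5: low=(low[0]=0,low[1]=1,low[2]=4,low[3]=?,low[4]=2,low[5]=?,low[6]=?,low[7]=2); scc=(scc[0]=0,scc[1]=2,scc[2]=3,scc[3]=?,scc[4]=1,scc[5]=?,scc[6]=?,scc[7]=1)
step 6: low=(low[0]=0,low[1]=1,low[2]=4,low[3]=5,low[4]=2,low[5]=?,low[6]=?,low[7]=2); scc=(scc[0]=0,scc[1]=2,scc[2]=3,scc[3]=4,scc[4]=1,scc[5]=?,scc[6]=?,scc[7]=1)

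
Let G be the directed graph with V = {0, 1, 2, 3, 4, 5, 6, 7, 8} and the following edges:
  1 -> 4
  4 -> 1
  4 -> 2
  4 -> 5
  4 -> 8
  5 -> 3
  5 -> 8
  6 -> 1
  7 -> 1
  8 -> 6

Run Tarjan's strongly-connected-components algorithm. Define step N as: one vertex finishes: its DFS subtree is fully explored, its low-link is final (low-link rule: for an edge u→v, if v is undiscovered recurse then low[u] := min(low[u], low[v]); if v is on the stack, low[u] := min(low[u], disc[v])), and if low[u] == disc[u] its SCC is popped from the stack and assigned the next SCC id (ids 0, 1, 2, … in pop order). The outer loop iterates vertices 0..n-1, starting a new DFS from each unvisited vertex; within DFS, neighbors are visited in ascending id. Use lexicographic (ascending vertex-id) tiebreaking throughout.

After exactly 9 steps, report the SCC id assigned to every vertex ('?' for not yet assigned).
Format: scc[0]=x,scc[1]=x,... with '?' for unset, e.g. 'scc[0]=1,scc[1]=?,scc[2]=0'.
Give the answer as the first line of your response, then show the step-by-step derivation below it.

scc[0]=0,scc[1]=3,scc[2]=1,scc[3]=2,scc[4]=3,scc[5]=3,scc[6]=3,scc[7]=4,scc[8]=3

step 1: low=(low[0]=0,low[1]=?,low[2]=?,low[3]=?,low[4]=?,low[5]=?,low[6]=?,low[7]=?,low[8]=?); scc=(scc[0]=0,scc[1]=?,scc[2]=?,scc[3]=?,scc[4]=?,scc[5]=?,scc[6]=?,scc[7]=?,scc[8]=?)
step 2: low=(low[0]=0,low[1]=1,low[2]=3,low[3]=?,low[4]=1,low[5]=?,low[6]=?,low[7]=?,low[8]=?); scc=(scc[0]=0,scc[1]=?,scc[2]=1,scc[3]=?,scc[4]=?,scc[5]=?,scc[6]=?,scc[7]=?,scc[8]=?)
step 3: low=(low[0]=0,low[1]=1,low[2]=3,low[3]=5,low[4]=1,low[5]=4,low[6]=?,low[7]=?,low[8]=?); scc=(scc[0]=0,scc[1]=?,scc[2]=1,scc[3]=2,scc[4]=?,scc[5]=?,scc[6]=?,scc[7]=?,scc[8]=?)
step 4: low=(low[0]=0,low[1]=1,low[2]=3,low[3]=5,low[4]=1,low[5]=4,low[6]=1,low[7]=?,low[8]=6); scc=(scc[0]=0,scc[1]=?,scc[2]=1,scc[3]=2,scc[4]=?,scc[5]=?,scc[6]=?,scc[7]=?,scc[8]=?)
step 5: low=(low[0]=0,low[1]=1,low[2]=3,low[3]=5,low[4]=1,low[5]=4,low[6]=1,low[7]=?,low[8]=1); scc=(scc[0]=0,scc[1]=?,scc[2]=1,scc[3]=2,scc[4]=?,scc[5]=?,scc[6]=?,scc[7]=?,scc[8]=?)
step 6: low=(low[0]=0,low[1]=1,low[2]=3,low[3]=5,low[4]=1,low[5]=1,low[6]=1,low[7]=?,low[8]=1); scc=(scc[0]=0,scc[1]=?,scc[2]=1,scc[3]=2,scc[4]=?,scc[5]=?,scc[6]=?,scc[7]=?,scc[8]=?)
step 7: low=(low[0]=0,low[1]=1,low[2]=3,low[3]=5,low[4]=1,low[5]=1,low[6]=1,low[7]=?,low[8]=1); scc=(scc[0]=0,scc[1]=?,scc[2]=1,scc[3]=2,scc[4]=?,scc[5]=?,scc[6]=?,scc[7]=?,scc[8]=?)
step 8: low=(low[0]=0,low[1]=1,low[2]=3,low[3]=5,low[4]=1,low[5]=1,low[6]=1,low[7]=?,low[8]=1); scc=(scc[0]=0,scc[1]=3,scc[2]=1,scc[3]=2,scc[4]=3,scc[5]=3,scc[6]=3,scc[7]=?,scc[8]=3)
step 9: low=(low[0]=0,low[1]=1,low[2]=3,low[3]=5,low[4]=1,low[5]=1,low[6]=1,low[7]=8,low[8]=1); scc=(scc[0]=0,scc[1]=3,scc[2]=1,scc[3]=2,scc[4]=3,scc[5]=3,scc[6]=3,scc[7]=4,scc[8]=3)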